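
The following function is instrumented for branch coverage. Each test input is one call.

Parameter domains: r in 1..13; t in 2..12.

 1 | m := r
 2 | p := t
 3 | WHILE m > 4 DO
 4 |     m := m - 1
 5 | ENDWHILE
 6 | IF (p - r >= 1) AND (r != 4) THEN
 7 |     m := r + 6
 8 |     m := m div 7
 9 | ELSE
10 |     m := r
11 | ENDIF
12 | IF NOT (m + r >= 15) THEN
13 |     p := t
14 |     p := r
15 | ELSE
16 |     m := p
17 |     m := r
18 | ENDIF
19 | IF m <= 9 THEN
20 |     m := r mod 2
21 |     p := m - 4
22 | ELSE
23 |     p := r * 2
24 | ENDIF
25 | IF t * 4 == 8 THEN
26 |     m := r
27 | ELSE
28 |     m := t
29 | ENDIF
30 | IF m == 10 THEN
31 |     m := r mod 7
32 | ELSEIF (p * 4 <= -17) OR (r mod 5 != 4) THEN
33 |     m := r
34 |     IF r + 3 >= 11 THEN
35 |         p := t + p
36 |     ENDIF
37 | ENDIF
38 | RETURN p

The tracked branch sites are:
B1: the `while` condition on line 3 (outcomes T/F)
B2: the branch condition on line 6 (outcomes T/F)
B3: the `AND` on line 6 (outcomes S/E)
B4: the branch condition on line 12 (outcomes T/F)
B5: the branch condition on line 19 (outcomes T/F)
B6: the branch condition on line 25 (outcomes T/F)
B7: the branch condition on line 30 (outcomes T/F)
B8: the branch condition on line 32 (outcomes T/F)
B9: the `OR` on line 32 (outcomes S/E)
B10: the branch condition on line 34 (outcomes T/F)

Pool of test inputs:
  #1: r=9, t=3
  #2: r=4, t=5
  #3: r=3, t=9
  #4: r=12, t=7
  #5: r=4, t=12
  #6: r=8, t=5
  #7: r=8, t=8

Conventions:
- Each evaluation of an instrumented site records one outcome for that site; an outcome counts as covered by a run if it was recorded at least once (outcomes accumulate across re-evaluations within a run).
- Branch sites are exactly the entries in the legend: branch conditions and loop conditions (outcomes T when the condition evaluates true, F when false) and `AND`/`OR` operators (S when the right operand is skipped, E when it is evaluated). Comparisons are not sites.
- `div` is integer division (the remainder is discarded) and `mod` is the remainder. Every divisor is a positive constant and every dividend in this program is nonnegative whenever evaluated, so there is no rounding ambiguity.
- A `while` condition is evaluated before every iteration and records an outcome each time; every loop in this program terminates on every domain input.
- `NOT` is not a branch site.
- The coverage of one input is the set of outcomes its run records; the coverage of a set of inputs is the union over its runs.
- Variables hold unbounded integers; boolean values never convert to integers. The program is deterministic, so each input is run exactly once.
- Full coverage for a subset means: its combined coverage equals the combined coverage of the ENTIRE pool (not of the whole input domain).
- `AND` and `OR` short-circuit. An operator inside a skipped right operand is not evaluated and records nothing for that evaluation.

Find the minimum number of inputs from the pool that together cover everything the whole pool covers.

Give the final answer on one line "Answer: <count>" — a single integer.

#1 (r=9, t=3) -> covered: B1=T, B1=F, B2=F, B3=S, B4=F, B5=T, B6=F, B7=F, B8=F, B9=E
#2 (r=4, t=5) -> covered: B1=F, B2=F, B3=E, B4=T, B5=T, B6=F, B7=F, B8=F, B9=E
#3 (r=3, t=9) -> covered: B1=F, B2=T, B3=E, B4=T, B5=T, B6=F, B7=F, B8=T, B9=E, B10=F
#4 (r=12, t=7) -> covered: B1=T, B1=F, B2=F, B3=S, B4=F, B5=F, B6=F, B7=F, B8=T, B9=E, B10=T
#5 (r=4, t=12) -> covered: B1=F, B2=F, B3=E, B4=T, B5=T, B6=F, B7=F, B8=F, B9=E
#6 (r=8, t=5) -> covered: B1=T, B1=F, B2=F, B3=S, B4=F, B5=T, B6=F, B7=F, B8=T, B9=E, B10=T
#7 (r=8, t=8) -> covered: B1=T, B1=F, B2=F, B3=S, B4=F, B5=T, B6=F, B7=F, B8=T, B9=E, B10=T
together the pool reaches 17 outcomes: B1=T, B1=F, B2=T, B2=F, B3=S, B3=E, B4=T, B4=F, B5=T, B5=F, B6=F, B7=F, B8=T, B8=F, B9=E, B10=T, B10=F
no size-1 subset reaches all 17 outcomes (best union: 11/17)
no size-2 subset reaches all 17 outcomes (best union: 16/17)
inputs {1, 3, 4} (size 3) cover everything; no size-3 subset with a lexicographically smaller index list covers all 17

Answer: 3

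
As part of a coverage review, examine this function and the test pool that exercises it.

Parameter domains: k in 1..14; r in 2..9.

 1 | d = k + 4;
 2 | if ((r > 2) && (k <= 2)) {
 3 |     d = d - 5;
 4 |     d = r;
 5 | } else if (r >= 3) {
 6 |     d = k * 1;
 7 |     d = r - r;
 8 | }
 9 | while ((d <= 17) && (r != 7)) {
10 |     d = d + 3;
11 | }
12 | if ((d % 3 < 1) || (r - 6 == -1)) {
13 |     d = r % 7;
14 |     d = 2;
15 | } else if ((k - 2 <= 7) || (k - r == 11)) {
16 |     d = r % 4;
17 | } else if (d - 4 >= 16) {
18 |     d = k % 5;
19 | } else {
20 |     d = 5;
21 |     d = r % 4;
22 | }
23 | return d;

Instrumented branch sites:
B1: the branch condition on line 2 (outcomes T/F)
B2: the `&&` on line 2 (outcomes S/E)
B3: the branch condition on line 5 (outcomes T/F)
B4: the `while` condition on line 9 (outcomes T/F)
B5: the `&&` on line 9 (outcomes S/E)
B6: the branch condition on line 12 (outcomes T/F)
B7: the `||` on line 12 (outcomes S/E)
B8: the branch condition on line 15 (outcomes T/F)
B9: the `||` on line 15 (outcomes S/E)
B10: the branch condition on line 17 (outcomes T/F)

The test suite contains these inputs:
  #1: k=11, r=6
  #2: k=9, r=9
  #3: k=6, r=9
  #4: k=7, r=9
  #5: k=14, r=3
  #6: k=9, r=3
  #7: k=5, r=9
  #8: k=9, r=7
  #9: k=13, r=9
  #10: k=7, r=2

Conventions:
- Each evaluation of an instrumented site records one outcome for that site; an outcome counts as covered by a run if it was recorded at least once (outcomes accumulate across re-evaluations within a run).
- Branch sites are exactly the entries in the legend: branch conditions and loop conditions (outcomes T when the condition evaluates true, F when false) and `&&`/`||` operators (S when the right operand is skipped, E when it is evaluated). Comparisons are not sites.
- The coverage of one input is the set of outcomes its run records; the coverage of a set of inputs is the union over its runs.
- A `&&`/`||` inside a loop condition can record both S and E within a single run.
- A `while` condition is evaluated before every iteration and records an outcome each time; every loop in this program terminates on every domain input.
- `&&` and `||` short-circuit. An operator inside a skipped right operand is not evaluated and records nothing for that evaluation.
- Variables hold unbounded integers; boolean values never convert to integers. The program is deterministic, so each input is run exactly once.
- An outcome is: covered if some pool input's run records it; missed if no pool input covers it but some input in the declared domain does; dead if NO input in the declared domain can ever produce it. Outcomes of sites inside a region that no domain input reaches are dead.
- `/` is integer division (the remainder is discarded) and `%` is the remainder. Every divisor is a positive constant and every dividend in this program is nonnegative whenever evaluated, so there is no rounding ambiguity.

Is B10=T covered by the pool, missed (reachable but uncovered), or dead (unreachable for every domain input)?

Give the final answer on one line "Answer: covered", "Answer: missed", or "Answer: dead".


no pool input records B10=T
but domain input (k=10, r=2) does record it -> reachable, so missed
Answer: missed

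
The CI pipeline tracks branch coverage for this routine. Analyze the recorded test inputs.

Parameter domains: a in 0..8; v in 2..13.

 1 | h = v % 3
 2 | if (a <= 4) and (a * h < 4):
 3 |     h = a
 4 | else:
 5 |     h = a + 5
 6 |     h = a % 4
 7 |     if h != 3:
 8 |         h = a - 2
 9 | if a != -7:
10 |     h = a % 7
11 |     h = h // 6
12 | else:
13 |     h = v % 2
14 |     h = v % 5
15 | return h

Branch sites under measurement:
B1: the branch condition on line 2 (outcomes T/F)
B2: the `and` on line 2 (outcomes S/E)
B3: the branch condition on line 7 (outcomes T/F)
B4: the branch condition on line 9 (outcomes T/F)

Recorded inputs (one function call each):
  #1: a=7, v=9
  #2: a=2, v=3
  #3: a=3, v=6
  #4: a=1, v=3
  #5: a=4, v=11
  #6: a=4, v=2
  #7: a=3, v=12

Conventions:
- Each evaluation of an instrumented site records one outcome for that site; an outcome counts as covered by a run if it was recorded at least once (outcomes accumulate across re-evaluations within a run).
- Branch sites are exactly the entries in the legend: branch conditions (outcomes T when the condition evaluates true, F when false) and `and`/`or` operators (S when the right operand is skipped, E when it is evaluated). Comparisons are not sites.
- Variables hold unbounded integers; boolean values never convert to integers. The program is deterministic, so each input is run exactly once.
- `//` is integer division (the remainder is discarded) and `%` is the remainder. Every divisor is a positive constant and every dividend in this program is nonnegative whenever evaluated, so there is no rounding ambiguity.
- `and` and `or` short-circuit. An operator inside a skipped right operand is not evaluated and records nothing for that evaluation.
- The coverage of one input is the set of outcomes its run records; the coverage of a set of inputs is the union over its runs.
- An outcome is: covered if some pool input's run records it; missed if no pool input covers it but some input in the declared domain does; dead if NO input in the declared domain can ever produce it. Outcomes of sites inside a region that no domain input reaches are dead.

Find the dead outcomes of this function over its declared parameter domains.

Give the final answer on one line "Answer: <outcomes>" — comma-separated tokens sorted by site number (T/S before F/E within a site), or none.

sweeping the full domain (108 inputs) for each outcome:
  B4=F: no domain input ever produces it -> dead
  reachable outcomes have witnesses, e.g. B1=T (e.g. a=0, v=2), B1=F (e.g. a=2, v=2), B2=S (e.g. a=5, v=2), B2=E (e.g. a=0, v=2)

Answer: B4=F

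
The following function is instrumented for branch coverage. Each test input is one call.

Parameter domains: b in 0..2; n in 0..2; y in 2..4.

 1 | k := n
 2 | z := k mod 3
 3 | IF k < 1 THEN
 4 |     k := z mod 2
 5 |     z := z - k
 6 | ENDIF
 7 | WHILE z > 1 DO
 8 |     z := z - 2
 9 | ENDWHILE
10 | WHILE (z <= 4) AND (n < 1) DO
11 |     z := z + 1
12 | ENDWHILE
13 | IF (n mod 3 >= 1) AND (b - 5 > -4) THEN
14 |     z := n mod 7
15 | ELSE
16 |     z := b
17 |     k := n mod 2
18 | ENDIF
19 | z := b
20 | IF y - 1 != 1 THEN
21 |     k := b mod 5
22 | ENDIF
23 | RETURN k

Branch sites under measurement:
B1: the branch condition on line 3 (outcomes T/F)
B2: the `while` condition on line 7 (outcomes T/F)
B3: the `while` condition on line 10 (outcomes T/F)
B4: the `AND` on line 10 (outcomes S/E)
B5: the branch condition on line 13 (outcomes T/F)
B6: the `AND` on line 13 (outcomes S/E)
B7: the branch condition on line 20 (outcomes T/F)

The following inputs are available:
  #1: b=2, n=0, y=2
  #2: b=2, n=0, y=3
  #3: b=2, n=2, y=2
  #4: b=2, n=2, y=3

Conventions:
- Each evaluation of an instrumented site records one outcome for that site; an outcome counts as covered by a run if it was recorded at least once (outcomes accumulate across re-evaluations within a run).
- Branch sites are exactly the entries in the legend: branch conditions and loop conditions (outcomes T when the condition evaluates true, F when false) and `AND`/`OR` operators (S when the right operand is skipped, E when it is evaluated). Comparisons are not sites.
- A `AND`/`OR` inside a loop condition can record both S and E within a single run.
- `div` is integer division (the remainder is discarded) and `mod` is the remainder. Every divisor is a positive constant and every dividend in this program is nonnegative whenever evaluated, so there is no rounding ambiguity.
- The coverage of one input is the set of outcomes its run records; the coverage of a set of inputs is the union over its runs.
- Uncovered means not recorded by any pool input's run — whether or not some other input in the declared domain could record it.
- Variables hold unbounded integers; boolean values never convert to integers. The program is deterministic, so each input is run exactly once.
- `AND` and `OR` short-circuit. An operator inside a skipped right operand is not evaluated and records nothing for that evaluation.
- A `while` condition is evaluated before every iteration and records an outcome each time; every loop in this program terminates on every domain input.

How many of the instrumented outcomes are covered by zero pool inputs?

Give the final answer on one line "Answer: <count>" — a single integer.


test 1 (b=2, n=0, y=2) fires B1->T, B2->F, B4->E, B3->T, B4->E, B3->T, B4->E, B3->T, B4->E, B3->T, B4->E, B3->T, B4->S, B3->F, ...; hits B1=T, B2=F, B3=T, B3=F, B4=S, B4=E, B5=F, B6=S, B7=F
test 2 (b=2, n=0, y=3) fires B1->T, B2->F, B4->E, B3->T, B4->E, B3->T, B4->E, B3->T, B4->E, B3->T, B4->E, B3->T, B4->S, B3->F, ...; hits B1=T, B2=F, B3=T, B3=F, B4=S, B4=E, B5=F, B6=S, B7=T
test 3 (b=2, n=2, y=2) fires B1->F, B2->T, B2->F, B4->E, B3->F, B6->E, B5->T, B7->F; hits B1=F, B2=T, B2=F, B3=F, B4=E, B5=T, B6=E, B7=F
test 4 (b=2, n=2, y=3) fires B1->F, B2->T, B2->F, B4->E, B3->F, B6->E, B5->T, B7->T; hits B1=F, B2=T, B2=F, B3=F, B4=E, B5=T, B6=E, B7=T
union over the pool: B1=T, B1=F, B2=T, B2=F, B3=T, B3=F, B4=S, B4=E, B5=T, B5=F, B6=S, B6=E, B7=T, B7=F
uncovered (0 of 14): none
Answer: 0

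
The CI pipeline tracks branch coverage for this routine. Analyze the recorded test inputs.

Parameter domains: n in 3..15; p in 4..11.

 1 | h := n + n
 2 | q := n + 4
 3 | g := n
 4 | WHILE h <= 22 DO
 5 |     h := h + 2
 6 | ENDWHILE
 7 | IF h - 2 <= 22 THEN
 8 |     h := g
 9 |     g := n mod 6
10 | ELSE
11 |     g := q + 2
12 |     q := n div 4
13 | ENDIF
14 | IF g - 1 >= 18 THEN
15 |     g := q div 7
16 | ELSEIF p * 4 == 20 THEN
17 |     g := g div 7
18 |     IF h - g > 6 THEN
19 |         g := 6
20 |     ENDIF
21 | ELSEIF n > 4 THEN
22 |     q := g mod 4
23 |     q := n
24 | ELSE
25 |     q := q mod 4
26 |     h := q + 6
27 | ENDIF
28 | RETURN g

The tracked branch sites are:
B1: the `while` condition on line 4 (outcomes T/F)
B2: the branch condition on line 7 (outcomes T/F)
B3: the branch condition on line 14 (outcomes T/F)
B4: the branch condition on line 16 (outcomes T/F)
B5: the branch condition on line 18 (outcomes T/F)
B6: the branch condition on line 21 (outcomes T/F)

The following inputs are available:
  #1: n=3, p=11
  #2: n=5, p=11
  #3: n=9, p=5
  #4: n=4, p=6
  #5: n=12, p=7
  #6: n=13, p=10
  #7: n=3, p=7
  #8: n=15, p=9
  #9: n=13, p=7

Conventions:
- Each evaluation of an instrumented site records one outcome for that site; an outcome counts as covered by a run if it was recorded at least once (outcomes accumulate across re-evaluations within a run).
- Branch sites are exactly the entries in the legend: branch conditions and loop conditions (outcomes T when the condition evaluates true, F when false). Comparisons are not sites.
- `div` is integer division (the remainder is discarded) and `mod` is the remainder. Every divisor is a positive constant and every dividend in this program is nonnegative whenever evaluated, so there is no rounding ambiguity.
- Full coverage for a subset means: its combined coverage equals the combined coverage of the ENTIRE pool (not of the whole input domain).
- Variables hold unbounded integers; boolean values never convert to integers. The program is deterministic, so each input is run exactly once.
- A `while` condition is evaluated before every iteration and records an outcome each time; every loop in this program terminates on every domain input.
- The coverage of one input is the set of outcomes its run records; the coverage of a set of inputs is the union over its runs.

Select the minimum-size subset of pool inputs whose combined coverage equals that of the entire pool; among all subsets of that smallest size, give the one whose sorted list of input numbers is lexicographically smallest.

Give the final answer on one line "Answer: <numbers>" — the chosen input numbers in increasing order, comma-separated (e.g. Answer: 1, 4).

input #1, n=3, p=11: events B1->T, B1->T, B1->T, B1->T, B1->T, B1->T, B1->T, B1->T, B1->T, B1->F, B2->T, B3->F, B4->F, B6->F; outcomes B1=T, B1=F, B2=T, B3=F, B4=F, B6=F
input #2, n=5, p=11: events B1->T, B1->T, B1->T, B1->T, B1->T, B1->T, B1->T, B1->F, B2->T, B3->F, B4->F, B6->T; outcomes B1=T, B1=F, B2=T, B3=F, B4=F, B6=T
input #3, n=9, p=5: events B1->T, B1->T, B1->T, B1->F, B2->T, B3->F, B4->T, B5->T; outcomes B1=T, B1=F, B2=T, B3=F, B4=T, B5=T
input #4, n=4, p=6: events B1->T, B1->T, B1->T, B1->T, B1->T, B1->T, B1->T, B1->T, B1->F, B2->T, B3->F, B4->F, B6->F; outcomes B1=T, B1=F, B2=T, B3=F, B4=F, B6=F
input #5, n=12, p=7: events B1->F, B2->T, B3->F, B4->F, B6->T; outcomes B1=F, B2=T, B3=F, B4=F, B6=T
input #6, n=13, p=10: events B1->F, B2->F, B3->T; outcomes B1=F, B2=F, B3=T
input #7, n=3, p=7: events B1->T, B1->T, B1->T, B1->T, B1->T, B1->T, B1->T, B1->T, B1->T, B1->F, B2->T, B3->F, B4->F, B6->F; outcomes B1=T, B1=F, B2=T, B3=F, B4=F, B6=F
input #8, n=15, p=9: events B1->F, B2->F, B3->T; outcomes B1=F, B2=F, B3=T
input #9, n=13, p=7: events B1->F, B2->F, B3->T; outcomes B1=F, B2=F, B3=T
the full pool covers 11 outcomes: B1=T, B1=F, B2=T, B2=F, B3=T, B3=F, B4=T, B4=F, B5=T, B6=T, B6=F
size 1 is not enough: best union over all size-1 subsets is 6/11
size 2 is not enough: best union over all size-2 subsets is 8/11
size 3 is not enough: best union over all size-3 subsets is 10/11
inputs {1, 2, 3, 6} (size 4) cover everything; no size-4 subset with a lexicographically smaller index list covers all 11

Answer: 1, 2, 3, 6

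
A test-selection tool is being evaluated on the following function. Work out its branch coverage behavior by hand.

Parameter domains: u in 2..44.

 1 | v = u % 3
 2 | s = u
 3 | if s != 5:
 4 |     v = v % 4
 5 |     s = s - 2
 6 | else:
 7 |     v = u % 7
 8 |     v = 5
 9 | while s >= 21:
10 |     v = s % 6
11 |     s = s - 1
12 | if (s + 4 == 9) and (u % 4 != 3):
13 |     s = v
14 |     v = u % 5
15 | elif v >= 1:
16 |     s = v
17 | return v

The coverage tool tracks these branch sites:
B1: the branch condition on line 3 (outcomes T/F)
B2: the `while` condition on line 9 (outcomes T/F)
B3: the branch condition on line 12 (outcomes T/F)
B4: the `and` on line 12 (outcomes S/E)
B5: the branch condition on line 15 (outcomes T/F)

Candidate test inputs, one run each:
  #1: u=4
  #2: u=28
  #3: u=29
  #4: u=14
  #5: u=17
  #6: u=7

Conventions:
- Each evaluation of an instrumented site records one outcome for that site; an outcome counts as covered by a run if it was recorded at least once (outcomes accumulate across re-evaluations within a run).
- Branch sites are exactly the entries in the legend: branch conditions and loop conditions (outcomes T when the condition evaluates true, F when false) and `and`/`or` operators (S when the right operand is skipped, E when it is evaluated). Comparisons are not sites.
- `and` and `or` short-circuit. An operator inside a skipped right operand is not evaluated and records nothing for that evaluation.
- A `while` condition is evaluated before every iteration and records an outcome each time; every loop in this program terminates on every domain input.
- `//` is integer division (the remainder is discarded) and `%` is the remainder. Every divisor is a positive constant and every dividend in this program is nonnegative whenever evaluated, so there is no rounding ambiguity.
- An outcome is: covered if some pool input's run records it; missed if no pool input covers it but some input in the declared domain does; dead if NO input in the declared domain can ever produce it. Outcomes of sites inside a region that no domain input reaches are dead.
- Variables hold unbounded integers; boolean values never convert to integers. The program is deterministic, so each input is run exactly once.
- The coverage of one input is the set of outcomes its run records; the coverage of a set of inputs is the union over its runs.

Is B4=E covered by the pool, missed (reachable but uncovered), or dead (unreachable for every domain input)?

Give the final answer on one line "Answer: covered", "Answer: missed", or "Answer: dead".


B4=E is recorded by pool input(s) 6 -> covered
Answer: covered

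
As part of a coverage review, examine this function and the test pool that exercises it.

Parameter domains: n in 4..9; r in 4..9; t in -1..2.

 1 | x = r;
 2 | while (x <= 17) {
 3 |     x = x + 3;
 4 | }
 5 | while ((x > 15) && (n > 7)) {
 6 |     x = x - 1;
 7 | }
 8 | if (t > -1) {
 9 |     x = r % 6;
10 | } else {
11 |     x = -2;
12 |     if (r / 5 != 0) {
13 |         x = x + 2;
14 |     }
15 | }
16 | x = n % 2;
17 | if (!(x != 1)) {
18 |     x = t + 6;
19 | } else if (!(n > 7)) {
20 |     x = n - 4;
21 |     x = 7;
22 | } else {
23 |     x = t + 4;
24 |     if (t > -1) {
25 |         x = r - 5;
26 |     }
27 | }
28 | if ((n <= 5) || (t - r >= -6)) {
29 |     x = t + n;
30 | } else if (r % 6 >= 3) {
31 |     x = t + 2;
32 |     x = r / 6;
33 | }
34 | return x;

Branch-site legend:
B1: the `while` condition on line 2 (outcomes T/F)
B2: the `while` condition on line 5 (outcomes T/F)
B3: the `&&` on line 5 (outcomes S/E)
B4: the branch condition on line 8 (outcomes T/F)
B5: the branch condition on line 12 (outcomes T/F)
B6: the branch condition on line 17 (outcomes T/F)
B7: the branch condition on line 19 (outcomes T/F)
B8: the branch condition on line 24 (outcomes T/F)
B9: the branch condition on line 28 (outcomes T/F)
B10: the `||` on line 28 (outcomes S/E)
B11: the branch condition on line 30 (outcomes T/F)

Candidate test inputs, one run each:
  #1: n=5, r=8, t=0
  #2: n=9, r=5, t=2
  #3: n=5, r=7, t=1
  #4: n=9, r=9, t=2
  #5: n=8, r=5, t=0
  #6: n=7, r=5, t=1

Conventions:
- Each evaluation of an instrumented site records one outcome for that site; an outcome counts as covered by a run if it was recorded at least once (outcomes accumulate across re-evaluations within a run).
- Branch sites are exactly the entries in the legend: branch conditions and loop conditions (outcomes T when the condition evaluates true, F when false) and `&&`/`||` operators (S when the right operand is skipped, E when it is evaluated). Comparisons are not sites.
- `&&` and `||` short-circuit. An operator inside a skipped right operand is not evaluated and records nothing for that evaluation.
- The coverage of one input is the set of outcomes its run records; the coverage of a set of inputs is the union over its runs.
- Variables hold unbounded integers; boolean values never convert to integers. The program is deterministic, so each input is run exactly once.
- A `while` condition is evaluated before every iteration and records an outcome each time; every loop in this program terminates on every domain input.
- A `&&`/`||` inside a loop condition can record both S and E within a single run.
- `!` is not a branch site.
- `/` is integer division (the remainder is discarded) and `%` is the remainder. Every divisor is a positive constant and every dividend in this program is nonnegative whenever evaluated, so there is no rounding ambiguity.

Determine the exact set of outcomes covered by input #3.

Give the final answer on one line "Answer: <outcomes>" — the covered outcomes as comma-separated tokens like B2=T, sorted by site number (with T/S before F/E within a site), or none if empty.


Event log for input #3 (n=5, r=7, t=1):
  B1->T, B1->T, B1->T, B1->T, B1->F, B3->E, B2->F, B4->T, B6->T, B10->S
  B9->T
collecting distinct outcomes: B1=T, B1=F, B2=F, B3=E, B4=T, B6=T, B9=T, B10=S
Answer: B1=T, B1=F, B2=F, B3=E, B4=T, B6=T, B9=T, B10=S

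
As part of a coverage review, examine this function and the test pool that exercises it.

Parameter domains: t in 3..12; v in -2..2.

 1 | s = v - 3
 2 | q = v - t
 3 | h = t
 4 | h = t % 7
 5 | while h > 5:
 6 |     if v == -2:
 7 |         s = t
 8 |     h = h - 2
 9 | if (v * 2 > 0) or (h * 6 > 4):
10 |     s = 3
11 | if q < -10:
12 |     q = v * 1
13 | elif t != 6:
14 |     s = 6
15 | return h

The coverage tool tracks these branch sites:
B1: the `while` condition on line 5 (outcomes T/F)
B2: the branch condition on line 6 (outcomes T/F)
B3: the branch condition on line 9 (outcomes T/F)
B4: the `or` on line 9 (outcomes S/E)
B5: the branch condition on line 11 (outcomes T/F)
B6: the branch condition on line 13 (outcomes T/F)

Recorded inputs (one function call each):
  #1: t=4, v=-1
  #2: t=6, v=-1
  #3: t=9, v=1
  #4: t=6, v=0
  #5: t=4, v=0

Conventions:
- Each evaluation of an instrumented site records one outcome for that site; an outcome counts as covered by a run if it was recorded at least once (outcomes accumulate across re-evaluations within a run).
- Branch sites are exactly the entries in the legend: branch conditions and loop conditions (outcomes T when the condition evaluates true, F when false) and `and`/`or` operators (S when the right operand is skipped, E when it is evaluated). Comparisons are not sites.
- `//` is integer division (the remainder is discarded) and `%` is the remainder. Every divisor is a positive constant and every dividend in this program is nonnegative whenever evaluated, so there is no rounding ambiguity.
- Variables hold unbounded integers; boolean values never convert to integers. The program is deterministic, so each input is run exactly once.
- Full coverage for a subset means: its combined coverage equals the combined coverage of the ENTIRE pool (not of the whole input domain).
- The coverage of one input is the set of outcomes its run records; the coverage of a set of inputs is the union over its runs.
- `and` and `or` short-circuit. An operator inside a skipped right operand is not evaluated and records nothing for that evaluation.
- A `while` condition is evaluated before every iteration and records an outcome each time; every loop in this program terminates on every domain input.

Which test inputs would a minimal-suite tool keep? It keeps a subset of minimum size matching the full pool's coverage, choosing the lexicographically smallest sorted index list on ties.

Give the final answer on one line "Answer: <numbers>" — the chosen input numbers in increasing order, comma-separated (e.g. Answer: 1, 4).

input #1, t=4, v=-1: outcomes B1=F, B3=T, B4=E, B5=F, B6=T
input #2, t=6, v=-1: outcomes B1=T, B1=F, B2=F, B3=T, B4=E, B5=F, B6=F
input #3, t=9, v=1: outcomes B1=F, B3=T, B4=S, B5=F, B6=T
input #4, t=6, v=0: outcomes B1=T, B1=F, B2=F, B3=T, B4=E, B5=F, B6=F
input #5, t=4, v=0: outcomes B1=F, B3=T, B4=E, B5=F, B6=T
union over all inputs: B1=T, B1=F, B2=F, B3=T, B4=S, B4=E, B5=F, B6=T, B6=F (9 outcomes)
checked all size-1 subsets: none covers 9 outcomes (max 7/9)
inputs {2, 3} (size 2) cover everything; no size-2 subset with a lexicographically smaller index list covers all 9

Answer: 2, 3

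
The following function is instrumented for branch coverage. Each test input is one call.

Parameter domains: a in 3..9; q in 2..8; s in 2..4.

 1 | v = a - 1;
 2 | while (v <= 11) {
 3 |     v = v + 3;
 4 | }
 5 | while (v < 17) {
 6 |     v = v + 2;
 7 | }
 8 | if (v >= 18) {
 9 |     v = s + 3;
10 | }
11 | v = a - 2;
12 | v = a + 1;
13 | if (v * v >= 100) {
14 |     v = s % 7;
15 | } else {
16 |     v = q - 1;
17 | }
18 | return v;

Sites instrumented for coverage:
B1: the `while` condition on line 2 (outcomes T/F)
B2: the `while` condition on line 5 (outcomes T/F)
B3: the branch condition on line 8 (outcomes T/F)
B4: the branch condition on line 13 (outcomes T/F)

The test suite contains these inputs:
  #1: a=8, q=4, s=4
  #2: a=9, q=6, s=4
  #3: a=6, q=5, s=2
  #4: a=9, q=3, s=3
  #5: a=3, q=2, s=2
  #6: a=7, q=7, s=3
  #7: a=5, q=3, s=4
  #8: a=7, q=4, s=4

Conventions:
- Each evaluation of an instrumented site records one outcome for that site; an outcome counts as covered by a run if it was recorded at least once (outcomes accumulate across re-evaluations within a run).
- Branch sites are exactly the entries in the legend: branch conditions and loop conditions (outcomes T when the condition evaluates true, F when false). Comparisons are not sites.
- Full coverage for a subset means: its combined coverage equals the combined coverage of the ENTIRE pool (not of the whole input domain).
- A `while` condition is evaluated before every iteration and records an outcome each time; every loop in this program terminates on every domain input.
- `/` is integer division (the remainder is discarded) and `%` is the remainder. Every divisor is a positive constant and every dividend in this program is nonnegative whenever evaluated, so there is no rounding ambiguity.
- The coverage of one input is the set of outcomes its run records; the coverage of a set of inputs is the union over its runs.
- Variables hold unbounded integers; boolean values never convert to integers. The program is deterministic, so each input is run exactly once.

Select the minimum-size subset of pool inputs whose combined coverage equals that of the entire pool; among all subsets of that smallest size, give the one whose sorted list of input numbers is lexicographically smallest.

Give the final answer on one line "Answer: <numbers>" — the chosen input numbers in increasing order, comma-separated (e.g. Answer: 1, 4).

test 1 (a=8, q=4, s=4) fires B1->T, B1->T, B1->F, B2->T, B2->T, B2->F, B3->F, B4->F; hits B1=T, B1=F, B2=T, B2=F, B3=F, B4=F
test 2 (a=9, q=6, s=4) fires B1->T, B1->T, B1->F, B2->T, B2->T, B2->F, B3->T, B4->T; hits B1=T, B1=F, B2=T, B2=F, B3=T, B4=T
test 3 (a=6, q=5, s=2) fires B1->T, B1->T, B1->T, B1->F, B2->T, B2->T, B2->F, B3->T, B4->F; hits B1=T, B1=F, B2=T, B2=F, B3=T, B4=F
test 4 (a=9, q=3, s=3) fires B1->T, B1->T, B1->F, B2->T, B2->T, B2->F, B3->T, B4->T; hits B1=T, B1=F, B2=T, B2=F, B3=T, B4=T
test 5 (a=3, q=2, s=2) fires B1->T, B1->T, B1->T, B1->T, B1->F, B2->T, B2->T, B2->F, B3->T, B4->F; hits B1=T, B1=F, B2=T, B2=F, B3=T, B4=F
test 6 (a=7, q=7, s=3) fires B1->T, B1->T, B1->F, B2->T, B2->T, B2->T, B2->F, B3->T, B4->F; hits B1=T, B1=F, B2=T, B2=F, B3=T, B4=F
test 7 (a=5, q=3, s=4) fires B1->T, B1->T, B1->T, B1->F, B2->T, B2->T, B2->F, B3->F, B4->F; hits B1=T, B1=F, B2=T, B2=F, B3=F, B4=F
test 8 (a=7, q=4, s=4) fires B1->T, B1->T, B1->F, B2->T, B2->T, B2->T, B2->F, B3->T, B4->F; hits B1=T, B1=F, B2=T, B2=F, B3=T, B4=F
union over all inputs: B1=T, B1=F, B2=T, B2=F, B3=T, B3=F, B4=T, B4=F (8 outcomes)
checked all size-1 subsets: none covers 8 outcomes (max 6/8)
inputs {1, 2} (size 2) cover everything; no size-2 subset with a lexicographically smaller index list covers all 8

Answer: 1, 2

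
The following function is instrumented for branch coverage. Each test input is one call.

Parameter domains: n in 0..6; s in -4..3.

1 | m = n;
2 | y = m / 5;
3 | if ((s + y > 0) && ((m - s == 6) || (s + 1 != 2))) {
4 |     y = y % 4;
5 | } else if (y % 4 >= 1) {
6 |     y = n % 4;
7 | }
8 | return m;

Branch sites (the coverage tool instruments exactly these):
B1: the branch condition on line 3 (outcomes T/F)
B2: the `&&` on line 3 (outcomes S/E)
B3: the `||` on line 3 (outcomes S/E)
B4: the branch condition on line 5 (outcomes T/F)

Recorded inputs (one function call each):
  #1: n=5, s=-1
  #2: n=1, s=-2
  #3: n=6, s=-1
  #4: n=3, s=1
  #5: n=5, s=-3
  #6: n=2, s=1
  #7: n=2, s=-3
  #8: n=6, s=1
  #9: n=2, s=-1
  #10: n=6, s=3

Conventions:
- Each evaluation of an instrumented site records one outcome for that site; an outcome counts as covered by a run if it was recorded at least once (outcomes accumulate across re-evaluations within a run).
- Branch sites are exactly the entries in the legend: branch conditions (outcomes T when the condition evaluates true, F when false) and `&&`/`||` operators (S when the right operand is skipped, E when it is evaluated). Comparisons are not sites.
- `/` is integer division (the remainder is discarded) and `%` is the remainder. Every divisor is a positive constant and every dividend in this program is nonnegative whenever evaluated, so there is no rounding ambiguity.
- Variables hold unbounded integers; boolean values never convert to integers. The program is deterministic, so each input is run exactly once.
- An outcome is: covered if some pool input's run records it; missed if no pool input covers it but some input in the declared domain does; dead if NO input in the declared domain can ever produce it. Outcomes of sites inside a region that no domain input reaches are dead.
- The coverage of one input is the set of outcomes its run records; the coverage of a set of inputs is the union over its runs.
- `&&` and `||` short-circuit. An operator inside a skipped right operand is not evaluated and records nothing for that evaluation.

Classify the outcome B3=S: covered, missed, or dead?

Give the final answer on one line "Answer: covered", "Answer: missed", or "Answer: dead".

no pool input records B3=S
but domain input (n=6, s=0) does record it -> reachable, so missed

Answer: missed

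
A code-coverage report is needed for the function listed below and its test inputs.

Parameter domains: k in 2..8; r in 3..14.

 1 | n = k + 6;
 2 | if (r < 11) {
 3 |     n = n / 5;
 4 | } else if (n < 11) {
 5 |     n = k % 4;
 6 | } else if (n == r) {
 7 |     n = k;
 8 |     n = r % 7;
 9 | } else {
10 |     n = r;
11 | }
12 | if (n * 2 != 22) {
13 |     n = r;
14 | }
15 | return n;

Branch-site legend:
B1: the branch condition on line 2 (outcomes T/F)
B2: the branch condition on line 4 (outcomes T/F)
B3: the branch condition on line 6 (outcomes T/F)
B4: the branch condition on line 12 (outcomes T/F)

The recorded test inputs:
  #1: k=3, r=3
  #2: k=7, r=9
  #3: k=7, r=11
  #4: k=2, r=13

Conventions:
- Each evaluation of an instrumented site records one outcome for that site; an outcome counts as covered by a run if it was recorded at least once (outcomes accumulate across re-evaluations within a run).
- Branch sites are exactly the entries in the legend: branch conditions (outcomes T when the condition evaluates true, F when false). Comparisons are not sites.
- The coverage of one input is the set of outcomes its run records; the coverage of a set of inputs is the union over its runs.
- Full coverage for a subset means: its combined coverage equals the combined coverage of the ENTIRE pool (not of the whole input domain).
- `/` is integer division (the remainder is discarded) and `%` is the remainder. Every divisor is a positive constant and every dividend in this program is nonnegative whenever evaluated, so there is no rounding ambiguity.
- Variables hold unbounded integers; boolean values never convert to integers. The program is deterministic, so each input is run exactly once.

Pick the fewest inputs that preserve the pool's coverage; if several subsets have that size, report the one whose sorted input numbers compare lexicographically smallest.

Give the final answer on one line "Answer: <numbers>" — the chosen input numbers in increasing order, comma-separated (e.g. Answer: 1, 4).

run #1 (k=3, r=3) runs B1->T, B4->T; records B1=T, B4=T
run #2 (k=7, r=9) runs B1->T, B4->T; records B1=T, B4=T
run #3 (k=7, r=11) runs B1->F, B2->F, B3->F, B4->F; records B1=F, B2=F, B3=F, B4=F
run #4 (k=2, r=13) runs B1->F, B2->T, B4->T; records B1=F, B2=T, B4=T
the full pool covers 7 outcomes: B1=T, B1=F, B2=T, B2=F, B3=F, B4=T, B4=F
every size-1 subset falls short of the 7 outcomes (best: 4/7)
every size-2 subset falls short of the 7 outcomes (best: 6/7)
size 3: inputs {1, 3, 4} cover all 7 outcomes, and no lexicographically smaller subset of this size does

Answer: 1, 3, 4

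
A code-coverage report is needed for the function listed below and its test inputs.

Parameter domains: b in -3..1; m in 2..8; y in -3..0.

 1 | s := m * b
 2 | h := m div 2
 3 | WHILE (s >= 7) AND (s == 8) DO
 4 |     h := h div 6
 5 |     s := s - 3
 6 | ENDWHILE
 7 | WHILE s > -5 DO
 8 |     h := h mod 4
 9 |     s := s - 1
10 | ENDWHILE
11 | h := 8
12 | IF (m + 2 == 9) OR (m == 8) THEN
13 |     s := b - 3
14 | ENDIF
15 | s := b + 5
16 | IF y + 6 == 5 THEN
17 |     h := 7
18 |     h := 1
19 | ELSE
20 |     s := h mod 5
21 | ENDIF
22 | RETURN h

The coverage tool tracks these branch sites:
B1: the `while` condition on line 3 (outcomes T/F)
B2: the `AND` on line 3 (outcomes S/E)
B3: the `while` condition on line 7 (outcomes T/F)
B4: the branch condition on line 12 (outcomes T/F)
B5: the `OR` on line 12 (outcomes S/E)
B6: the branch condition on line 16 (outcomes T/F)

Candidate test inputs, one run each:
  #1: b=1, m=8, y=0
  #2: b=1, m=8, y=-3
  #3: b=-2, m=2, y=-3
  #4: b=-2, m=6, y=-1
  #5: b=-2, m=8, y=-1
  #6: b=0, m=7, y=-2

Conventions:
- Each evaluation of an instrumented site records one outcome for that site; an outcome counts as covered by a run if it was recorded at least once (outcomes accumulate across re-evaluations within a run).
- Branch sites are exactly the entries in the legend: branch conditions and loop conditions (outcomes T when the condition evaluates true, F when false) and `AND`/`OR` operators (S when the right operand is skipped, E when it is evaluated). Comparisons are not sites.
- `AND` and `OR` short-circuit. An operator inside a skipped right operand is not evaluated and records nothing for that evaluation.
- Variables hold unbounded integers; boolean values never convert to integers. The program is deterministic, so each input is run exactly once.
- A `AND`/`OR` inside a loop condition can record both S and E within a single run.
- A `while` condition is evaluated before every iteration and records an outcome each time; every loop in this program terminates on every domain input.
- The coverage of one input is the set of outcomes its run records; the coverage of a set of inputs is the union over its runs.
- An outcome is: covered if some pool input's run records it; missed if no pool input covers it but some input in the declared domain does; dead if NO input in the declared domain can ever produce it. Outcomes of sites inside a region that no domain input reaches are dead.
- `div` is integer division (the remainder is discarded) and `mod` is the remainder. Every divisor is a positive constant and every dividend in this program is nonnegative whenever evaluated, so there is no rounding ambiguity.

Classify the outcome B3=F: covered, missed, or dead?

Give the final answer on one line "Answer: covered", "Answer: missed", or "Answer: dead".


B3=F is recorded by pool input(s) 1, 2, 3, 4, 5, 6 -> covered
Answer: covered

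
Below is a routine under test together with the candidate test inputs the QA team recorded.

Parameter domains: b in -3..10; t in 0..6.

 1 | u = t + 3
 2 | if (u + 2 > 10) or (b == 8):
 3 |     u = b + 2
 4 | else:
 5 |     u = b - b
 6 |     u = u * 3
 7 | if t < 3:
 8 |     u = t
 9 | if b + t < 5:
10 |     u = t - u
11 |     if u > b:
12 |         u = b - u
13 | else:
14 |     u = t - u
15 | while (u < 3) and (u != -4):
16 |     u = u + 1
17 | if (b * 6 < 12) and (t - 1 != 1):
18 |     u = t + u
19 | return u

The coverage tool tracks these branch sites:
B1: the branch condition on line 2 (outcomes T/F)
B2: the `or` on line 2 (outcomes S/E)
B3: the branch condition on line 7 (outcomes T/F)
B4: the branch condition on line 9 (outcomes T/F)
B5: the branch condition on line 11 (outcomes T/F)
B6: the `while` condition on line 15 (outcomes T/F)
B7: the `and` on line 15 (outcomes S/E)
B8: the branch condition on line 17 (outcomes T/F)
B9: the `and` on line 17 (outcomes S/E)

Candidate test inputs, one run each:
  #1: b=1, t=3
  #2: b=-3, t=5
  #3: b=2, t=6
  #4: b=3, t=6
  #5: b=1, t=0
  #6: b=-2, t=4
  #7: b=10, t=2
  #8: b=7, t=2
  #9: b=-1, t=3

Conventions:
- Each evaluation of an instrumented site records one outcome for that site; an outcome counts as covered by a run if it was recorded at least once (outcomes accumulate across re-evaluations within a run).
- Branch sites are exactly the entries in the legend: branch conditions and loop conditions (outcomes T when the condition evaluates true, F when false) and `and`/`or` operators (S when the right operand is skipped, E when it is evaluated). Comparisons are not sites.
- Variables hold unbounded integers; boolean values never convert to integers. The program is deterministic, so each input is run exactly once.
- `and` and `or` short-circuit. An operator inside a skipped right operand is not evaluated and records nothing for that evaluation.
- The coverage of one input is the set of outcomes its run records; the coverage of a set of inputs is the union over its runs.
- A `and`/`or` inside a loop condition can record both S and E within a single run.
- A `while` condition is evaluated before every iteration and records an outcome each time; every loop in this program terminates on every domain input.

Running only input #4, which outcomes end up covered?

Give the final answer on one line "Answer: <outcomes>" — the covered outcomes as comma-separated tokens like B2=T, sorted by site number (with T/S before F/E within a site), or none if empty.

Simulating input #4 (b=3, t=6) step by step:
  B2->S, B1->T, B3->F, B4->F, B7->E, B6->T, B7->E, B6->T, B7->S, B6->F
  B9->S, B8->F
collecting distinct outcomes: B1=T, B2=S, B3=F, B4=F, B6=T, B6=F, B7=S, B7=E, B8=F, B9=S

Answer: B1=T, B2=S, B3=F, B4=F, B6=T, B6=F, B7=S, B7=E, B8=F, B9=S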